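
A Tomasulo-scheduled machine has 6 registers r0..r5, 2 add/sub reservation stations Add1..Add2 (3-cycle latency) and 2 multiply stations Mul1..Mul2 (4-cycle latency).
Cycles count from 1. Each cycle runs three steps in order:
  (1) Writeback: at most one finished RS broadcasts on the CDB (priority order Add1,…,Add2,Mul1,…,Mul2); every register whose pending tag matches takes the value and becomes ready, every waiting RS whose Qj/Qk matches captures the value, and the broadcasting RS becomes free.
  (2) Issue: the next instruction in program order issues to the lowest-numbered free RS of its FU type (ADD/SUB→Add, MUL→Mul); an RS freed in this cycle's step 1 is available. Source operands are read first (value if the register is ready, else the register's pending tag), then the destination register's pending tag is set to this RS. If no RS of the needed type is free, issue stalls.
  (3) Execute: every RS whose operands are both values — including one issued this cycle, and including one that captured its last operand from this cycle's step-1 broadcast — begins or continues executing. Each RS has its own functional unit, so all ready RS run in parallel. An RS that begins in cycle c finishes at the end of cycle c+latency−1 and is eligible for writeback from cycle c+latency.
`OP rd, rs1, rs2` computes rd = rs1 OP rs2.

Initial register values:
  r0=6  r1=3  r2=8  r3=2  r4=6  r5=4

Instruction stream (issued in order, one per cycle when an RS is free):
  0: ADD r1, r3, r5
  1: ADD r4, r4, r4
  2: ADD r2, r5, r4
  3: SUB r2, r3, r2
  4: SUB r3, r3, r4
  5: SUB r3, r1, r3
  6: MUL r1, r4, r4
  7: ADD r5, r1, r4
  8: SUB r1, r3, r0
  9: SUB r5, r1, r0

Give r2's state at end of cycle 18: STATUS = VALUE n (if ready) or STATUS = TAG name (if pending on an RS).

STATUS = VALUE -14

c1: issue ADD r1<-Add1 | r0:6,r1:Add1,r2:8,r3:2,r4:6,r5:4
c2: issue ADD r4<-Add2 | r0:6,r1:Add1,r2:8,r3:2,r4:Add2,r5:4
c3: stall | r0:6,r1:Add1,r2:8,r3:2,r4:Add2,r5:4
c4: CDB Add1=6; issue ADD r2<-Add1 | r0:6,r1:6,r2:Add1,r3:2,r4:Add2,r5:4
c5: CDB Add2=12; issue SUB r2<-Add2 | r0:6,r1:6,r2:Add2,r3:2,r4:12,r5:4
c6: stall | r0:6,r1:6,r2:Add2,r3:2,r4:12,r5:4
c7: stall | r0:6,r1:6,r2:Add2,r3:2,r4:12,r5:4
c8: CDB Add1=16; issue SUB r3<-Add1 | r0:6,r1:6,r2:Add2,r3:Add1,r4:12,r5:4
c9: stall | r0:6,r1:6,r2:Add2,r3:Add1,r4:12,r5:4
c10: stall | r0:6,r1:6,r2:Add2,r3:Add1,r4:12,r5:4
c11: CDB Add1=-10; issue SUB r3<-Add1 | r0:6,r1:6,r2:Add2,r3:Add1,r4:12,r5:4
c12: CDB Add2=-14; issue MUL r1<-Mul1 | r0:6,r1:Mul1,r2:-14,r3:Add1,r4:12,r5:4
c13: issue ADD r5<-Add2 | r0:6,r1:Mul1,r2:-14,r3:Add1,r4:12,r5:Add2
c14: CDB Add1=16; issue SUB r1<-Add1 | r0:6,r1:Add1,r2:-14,r3:16,r4:12,r5:Add2
c15: stall | r0:6,r1:Add1,r2:-14,r3:16,r4:12,r5:Add2
c16: CDB Mul1=144; stall | r0:6,r1:Add1,r2:-14,r3:16,r4:12,r5:Add2
c17: CDB Add1=10; issue SUB r5<-Add1 | r0:6,r1:10,r2:-14,r3:16,r4:12,r5:Add1
c18: - | r0:6,r1:10,r2:-14,r3:16,r4:12,r5:Add1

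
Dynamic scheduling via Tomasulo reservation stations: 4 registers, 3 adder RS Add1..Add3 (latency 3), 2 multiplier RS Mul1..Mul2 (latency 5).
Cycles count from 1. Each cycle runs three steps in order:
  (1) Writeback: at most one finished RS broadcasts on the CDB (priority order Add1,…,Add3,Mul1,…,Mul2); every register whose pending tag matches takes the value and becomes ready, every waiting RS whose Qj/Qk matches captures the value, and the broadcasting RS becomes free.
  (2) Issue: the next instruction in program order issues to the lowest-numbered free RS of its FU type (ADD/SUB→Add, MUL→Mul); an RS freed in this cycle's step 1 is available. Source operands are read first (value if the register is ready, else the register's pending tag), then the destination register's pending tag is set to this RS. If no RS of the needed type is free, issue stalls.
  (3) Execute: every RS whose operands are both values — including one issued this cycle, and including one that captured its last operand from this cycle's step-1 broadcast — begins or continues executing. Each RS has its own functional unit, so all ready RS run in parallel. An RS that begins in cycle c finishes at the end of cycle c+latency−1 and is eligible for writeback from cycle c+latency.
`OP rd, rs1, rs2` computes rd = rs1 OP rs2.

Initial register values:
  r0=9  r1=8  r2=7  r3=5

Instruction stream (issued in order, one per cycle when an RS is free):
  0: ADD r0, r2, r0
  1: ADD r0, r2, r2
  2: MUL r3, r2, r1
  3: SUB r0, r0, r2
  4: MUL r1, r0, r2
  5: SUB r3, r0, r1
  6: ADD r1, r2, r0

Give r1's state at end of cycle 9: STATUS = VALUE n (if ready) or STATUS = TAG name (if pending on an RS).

c1: issue ADD r0<-Add1 | r0:Add1,r1:8,r2:7,r3:5
c2: issue ADD r0<-Add2 | r0:Add2,r1:8,r2:7,r3:5
c3: issue MUL r3<-Mul1 | r0:Add2,r1:8,r2:7,r3:Mul1
c4: CDB Add1=16; issue SUB r0<-Add1 | r0:Add1,r1:8,r2:7,r3:Mul1
c5: CDB Add2=14; issue MUL r1<-Mul2 | r0:Add1,r1:Mul2,r2:7,r3:Mul1
c6: issue SUB r3<-Add2 | r0:Add1,r1:Mul2,r2:7,r3:Add2
c7: issue ADD r1<-Add3 | r0:Add1,r1:Add3,r2:7,r3:Add2
c8: CDB Add1=7 | r0:7,r1:Add3,r2:7,r3:Add2
c9: CDB Mul1=56 | r0:7,r1:Add3,r2:7,r3:Add2

STATUS = TAG Add3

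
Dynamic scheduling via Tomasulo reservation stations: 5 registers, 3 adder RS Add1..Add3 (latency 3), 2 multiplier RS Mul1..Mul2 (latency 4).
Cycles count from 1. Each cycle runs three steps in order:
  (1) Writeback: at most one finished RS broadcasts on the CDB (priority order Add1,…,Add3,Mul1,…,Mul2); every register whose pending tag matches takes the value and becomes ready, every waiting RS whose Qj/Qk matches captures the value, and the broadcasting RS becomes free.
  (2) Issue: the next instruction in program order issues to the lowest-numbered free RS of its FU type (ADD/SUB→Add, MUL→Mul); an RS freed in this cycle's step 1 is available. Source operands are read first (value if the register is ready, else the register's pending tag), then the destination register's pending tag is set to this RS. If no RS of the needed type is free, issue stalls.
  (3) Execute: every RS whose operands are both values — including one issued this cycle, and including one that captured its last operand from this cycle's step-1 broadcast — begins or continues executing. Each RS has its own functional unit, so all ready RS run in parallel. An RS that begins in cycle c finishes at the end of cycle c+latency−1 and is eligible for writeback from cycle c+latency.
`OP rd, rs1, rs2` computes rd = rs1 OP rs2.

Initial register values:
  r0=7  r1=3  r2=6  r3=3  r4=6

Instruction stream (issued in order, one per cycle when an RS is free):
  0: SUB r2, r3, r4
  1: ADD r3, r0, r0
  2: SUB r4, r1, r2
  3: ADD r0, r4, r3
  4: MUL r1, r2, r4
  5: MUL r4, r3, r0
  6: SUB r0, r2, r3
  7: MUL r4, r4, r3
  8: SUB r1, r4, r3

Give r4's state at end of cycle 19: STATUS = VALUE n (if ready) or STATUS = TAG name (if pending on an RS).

  c1: issue SUB r2<-Add1  regs: r0:7,r1:3,r2:Add1,r3:3,r4:6
  c2: issue ADD r3<-Add2  regs: r0:7,r1:3,r2:Add1,r3:Add2,r4:6
  c3: issue SUB r4<-Add3  regs: r0:7,r1:3,r2:Add1,r3:Add2,r4:Add3
  c4: CDB Add1=-3; issue ADD r0<-Add1  regs: r0:Add1,r1:3,r2:-3,r3:Add2,r4:Add3
  c5: CDB Add2=14; issue MUL r1<-Mul1  regs: r0:Add1,r1:Mul1,r2:-3,r3:14,r4:Add3
  c6: issue MUL r4<-Mul2  regs: r0:Add1,r1:Mul1,r2:-3,r3:14,r4:Mul2
  c7: CDB Add3=6; issue SUB r0<-Add2  regs: r0:Add2,r1:Mul1,r2:-3,r3:14,r4:Mul2
  c8: stall  regs: r0:Add2,r1:Mul1,r2:-3,r3:14,r4:Mul2
  c9: stall  regs: r0:Add2,r1:Mul1,r2:-3,r3:14,r4:Mul2
  c10: CDB Add1=20; stall  regs: r0:Add2,r1:Mul1,r2:-3,r3:14,r4:Mul2
  c11: CDB Add2=-17; stall  regs: r0:-17,r1:Mul1,r2:-3,r3:14,r4:Mul2
  c12: CDB Mul1=-18; issue MUL r4<-Mul1  regs: r0:-17,r1:-18,r2:-3,r3:14,r4:Mul1
  c13: issue SUB r1<-Add1  regs: r0:-17,r1:Add1,r2:-3,r3:14,r4:Mul1
  c14: CDB Mul2=280  regs: r0:-17,r1:Add1,r2:-3,r3:14,r4:Mul1
  c15: -  regs: r0:-17,r1:Add1,r2:-3,r3:14,r4:Mul1
  c16: -  regs: r0:-17,r1:Add1,r2:-3,r3:14,r4:Mul1
  c17: -  regs: r0:-17,r1:Add1,r2:-3,r3:14,r4:Mul1
  c18: CDB Mul1=3920  regs: r0:-17,r1:Add1,r2:-3,r3:14,r4:3920
  c19: -  regs: r0:-17,r1:Add1,r2:-3,r3:14,r4:3920

STATUS = VALUE 3920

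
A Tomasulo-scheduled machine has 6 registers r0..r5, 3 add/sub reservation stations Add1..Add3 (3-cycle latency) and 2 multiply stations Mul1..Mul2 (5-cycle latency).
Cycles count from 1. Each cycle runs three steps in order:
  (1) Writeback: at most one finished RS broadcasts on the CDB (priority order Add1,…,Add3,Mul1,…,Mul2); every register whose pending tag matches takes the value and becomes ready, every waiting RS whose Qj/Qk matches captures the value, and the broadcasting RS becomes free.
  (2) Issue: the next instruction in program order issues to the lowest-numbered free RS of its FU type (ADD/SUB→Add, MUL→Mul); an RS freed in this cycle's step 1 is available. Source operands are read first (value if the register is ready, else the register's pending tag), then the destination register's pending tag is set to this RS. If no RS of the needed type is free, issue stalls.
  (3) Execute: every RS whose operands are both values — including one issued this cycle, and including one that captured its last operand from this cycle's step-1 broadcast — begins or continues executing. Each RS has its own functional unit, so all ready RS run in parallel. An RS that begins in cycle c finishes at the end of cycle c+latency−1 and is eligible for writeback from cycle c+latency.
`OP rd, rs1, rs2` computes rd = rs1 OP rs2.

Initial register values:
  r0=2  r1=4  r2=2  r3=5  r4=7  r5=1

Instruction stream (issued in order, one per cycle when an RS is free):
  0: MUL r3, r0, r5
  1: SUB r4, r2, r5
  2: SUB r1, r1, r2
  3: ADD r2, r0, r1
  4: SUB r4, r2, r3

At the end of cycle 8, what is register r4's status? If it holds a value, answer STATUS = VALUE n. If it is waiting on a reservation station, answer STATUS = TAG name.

STATUS = TAG Add1

  c1: issue MUL r3<-Mul1  regs: r0:2,r1:4,r2:2,r3:Mul1,r4:7,r5:1
  c2: issue SUB r4<-Add1  regs: r0:2,r1:4,r2:2,r3:Mul1,r4:Add1,r5:1
  c3: issue SUB r1<-Add2  regs: r0:2,r1:Add2,r2:2,r3:Mul1,r4:Add1,r5:1
  c4: issue ADD r2<-Add3  regs: r0:2,r1:Add2,r2:Add3,r3:Mul1,r4:Add1,r5:1
  c5: CDB Add1=1; issue SUB r4<-Add1  regs: r0:2,r1:Add2,r2:Add3,r3:Mul1,r4:Add1,r5:1
  c6: CDB Add2=2  regs: r0:2,r1:2,r2:Add3,r3:Mul1,r4:Add1,r5:1
  c7: CDB Mul1=2  regs: r0:2,r1:2,r2:Add3,r3:2,r4:Add1,r5:1
  c8: -  regs: r0:2,r1:2,r2:Add3,r3:2,r4:Add1,r5:1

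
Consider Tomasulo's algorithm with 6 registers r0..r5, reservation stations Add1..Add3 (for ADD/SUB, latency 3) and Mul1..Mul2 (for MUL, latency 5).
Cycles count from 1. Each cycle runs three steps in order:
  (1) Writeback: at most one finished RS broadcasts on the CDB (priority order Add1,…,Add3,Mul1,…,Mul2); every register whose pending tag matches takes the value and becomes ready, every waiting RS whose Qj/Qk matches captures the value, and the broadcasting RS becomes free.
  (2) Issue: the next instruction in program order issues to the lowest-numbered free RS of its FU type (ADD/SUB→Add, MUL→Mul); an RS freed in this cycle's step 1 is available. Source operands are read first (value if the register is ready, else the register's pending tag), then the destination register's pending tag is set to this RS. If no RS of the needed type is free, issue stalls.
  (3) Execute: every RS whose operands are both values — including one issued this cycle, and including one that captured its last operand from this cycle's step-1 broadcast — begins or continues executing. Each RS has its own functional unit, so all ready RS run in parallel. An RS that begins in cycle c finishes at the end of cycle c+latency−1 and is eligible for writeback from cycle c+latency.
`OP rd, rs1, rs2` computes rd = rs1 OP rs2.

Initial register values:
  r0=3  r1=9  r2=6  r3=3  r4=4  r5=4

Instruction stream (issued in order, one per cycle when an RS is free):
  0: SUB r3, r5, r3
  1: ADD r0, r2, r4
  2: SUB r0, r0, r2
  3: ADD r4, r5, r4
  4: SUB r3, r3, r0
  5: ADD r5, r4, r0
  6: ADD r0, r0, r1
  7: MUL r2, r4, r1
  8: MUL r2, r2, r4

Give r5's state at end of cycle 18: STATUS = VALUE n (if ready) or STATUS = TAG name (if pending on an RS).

STATUS = VALUE 12

  c1: issue SUB r3<-Add1  regs: r0:3,r1:9,r2:6,r3:Add1,r4:4,r5:4
  c2: issue ADD r0<-Add2  regs: r0:Add2,r1:9,r2:6,r3:Add1,r4:4,r5:4
  c3: issue SUB r0<-Add3  regs: r0:Add3,r1:9,r2:6,r3:Add1,r4:4,r5:4
  c4: CDB Add1=1; issue ADD r4<-Add1  regs: r0:Add3,r1:9,r2:6,r3:1,r4:Add1,r5:4
  c5: CDB Add2=10; issue SUB r3<-Add2  regs: r0:Add3,r1:9,r2:6,r3:Add2,r4:Add1,r5:4
  c6: stall  regs: r0:Add3,r1:9,r2:6,r3:Add2,r4:Add1,r5:4
  c7: CDB Add1=8; issue ADD r5<-Add1  regs: r0:Add3,r1:9,r2:6,r3:Add2,r4:8,r5:Add1
  c8: CDB Add3=4; issue ADD r0<-Add3  regs: r0:Add3,r1:9,r2:6,r3:Add2,r4:8,r5:Add1
  c9: issue MUL r2<-Mul1  regs: r0:Add3,r1:9,r2:Mul1,r3:Add2,r4:8,r5:Add1
  c10: issue MUL r2<-Mul2  regs: r0:Add3,r1:9,r2:Mul2,r3:Add2,r4:8,r5:Add1
  c11: CDB Add1=12  regs: r0:Add3,r1:9,r2:Mul2,r3:Add2,r4:8,r5:12
  c12: CDB Add2=-3  regs: r0:Add3,r1:9,r2:Mul2,r3:-3,r4:8,r5:12
  c13: CDB Add3=13  regs: r0:13,r1:9,r2:Mul2,r3:-3,r4:8,r5:12
  c14: CDB Mul1=72  regs: r0:13,r1:9,r2:Mul2,r3:-3,r4:8,r5:12
  c15: -  regs: r0:13,r1:9,r2:Mul2,r3:-3,r4:8,r5:12
  c16: -  regs: r0:13,r1:9,r2:Mul2,r3:-3,r4:8,r5:12
  c17: -  regs: r0:13,r1:9,r2:Mul2,r3:-3,r4:8,r5:12
  c18: -  regs: r0:13,r1:9,r2:Mul2,r3:-3,r4:8,r5:12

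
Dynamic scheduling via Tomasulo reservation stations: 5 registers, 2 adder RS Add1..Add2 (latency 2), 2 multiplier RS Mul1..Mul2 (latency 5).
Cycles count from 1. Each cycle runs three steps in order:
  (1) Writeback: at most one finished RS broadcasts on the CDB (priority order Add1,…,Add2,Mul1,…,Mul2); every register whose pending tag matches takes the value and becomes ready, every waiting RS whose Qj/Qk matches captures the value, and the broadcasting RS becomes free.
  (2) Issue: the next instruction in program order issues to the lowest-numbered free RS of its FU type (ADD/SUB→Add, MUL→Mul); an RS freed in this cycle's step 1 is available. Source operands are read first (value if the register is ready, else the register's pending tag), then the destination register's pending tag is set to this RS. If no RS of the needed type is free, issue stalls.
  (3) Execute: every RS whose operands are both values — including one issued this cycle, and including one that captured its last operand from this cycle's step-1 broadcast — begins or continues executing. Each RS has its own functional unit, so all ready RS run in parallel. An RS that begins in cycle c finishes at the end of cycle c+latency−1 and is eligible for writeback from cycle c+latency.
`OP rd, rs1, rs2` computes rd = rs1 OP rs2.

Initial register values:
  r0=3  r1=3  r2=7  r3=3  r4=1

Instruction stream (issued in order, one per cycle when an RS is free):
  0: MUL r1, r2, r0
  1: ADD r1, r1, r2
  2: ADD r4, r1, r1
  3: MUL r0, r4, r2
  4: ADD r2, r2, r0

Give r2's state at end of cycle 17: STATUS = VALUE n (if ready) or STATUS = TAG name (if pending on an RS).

STATUS = VALUE 399

c1: issue MUL r1<-Mul1 | r0:3,r1:Mul1,r2:7,r3:3,r4:1
c2: issue ADD r1<-Add1 | r0:3,r1:Add1,r2:7,r3:3,r4:1
c3: issue ADD r4<-Add2 | r0:3,r1:Add1,r2:7,r3:3,r4:Add2
c4: issue MUL r0<-Mul2 | r0:Mul2,r1:Add1,r2:7,r3:3,r4:Add2
c5: stall | r0:Mul2,r1:Add1,r2:7,r3:3,r4:Add2
c6: CDB Mul1=21; stall | r0:Mul2,r1:Add1,r2:7,r3:3,r4:Add2
c7: stall | r0:Mul2,r1:Add1,r2:7,r3:3,r4:Add2
c8: CDB Add1=28; issue ADD r2<-Add1 | r0:Mul2,r1:28,r2:Add1,r3:3,r4:Add2
c9: - | r0:Mul2,r1:28,r2:Add1,r3:3,r4:Add2
c10: CDB Add2=56 | r0:Mul2,r1:28,r2:Add1,r3:3,r4:56
c11: - | r0:Mul2,r1:28,r2:Add1,r3:3,r4:56
c12: - | r0:Mul2,r1:28,r2:Add1,r3:3,r4:56
c13: - | r0:Mul2,r1:28,r2:Add1,r3:3,r4:56
c14: - | r0:Mul2,r1:28,r2:Add1,r3:3,r4:56
c15: CDB Mul2=392 | r0:392,r1:28,r2:Add1,r3:3,r4:56
c16: - | r0:392,r1:28,r2:Add1,r3:3,r4:56
c17: CDB Add1=399 | r0:392,r1:28,r2:399,r3:3,r4:56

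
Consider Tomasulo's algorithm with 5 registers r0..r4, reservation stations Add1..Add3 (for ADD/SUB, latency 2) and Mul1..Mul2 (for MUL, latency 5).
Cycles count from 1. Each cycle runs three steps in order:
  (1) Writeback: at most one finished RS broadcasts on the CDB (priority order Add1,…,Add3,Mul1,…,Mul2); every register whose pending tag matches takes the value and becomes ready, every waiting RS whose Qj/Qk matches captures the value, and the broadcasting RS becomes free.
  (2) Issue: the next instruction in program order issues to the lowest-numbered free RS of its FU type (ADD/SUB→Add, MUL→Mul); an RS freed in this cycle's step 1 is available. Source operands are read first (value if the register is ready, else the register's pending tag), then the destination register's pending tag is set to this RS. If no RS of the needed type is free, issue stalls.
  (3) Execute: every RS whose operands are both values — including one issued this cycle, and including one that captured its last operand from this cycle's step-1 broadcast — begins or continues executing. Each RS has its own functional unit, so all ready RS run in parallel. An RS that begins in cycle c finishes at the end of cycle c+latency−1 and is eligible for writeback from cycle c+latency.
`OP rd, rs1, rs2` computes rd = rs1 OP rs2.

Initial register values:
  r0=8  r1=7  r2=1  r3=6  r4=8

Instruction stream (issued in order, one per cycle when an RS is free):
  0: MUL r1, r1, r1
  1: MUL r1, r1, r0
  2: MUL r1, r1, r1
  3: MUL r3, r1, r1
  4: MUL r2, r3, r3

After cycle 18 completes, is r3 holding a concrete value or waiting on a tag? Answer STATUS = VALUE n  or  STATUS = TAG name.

STATUS = TAG Mul2

  c1: issue MUL r1<-Mul1  regs: r0:8,r1:Mul1,r2:1,r3:6,r4:8
  c2: issue MUL r1<-Mul2  regs: r0:8,r1:Mul2,r2:1,r3:6,r4:8
  c3: stall  regs: r0:8,r1:Mul2,r2:1,r3:6,r4:8
  c4: stall  regs: r0:8,r1:Mul2,r2:1,r3:6,r4:8
  c5: stall  regs: r0:8,r1:Mul2,r2:1,r3:6,r4:8
  c6: CDB Mul1=49; issue MUL r1<-Mul1  regs: r0:8,r1:Mul1,r2:1,r3:6,r4:8
  c7: stall  regs: r0:8,r1:Mul1,r2:1,r3:6,r4:8
  c8: stall  regs: r0:8,r1:Mul1,r2:1,r3:6,r4:8
  c9: stall  regs: r0:8,r1:Mul1,r2:1,r3:6,r4:8
  c10: stall  regs: r0:8,r1:Mul1,r2:1,r3:6,r4:8
  c11: CDB Mul2=392; issue MUL r3<-Mul2  regs: r0:8,r1:Mul1,r2:1,r3:Mul2,r4:8
  c12: stall  regs: r0:8,r1:Mul1,r2:1,r3:Mul2,r4:8
  c13: stall  regs: r0:8,r1:Mul1,r2:1,r3:Mul2,r4:8
  c14: stall  regs: r0:8,r1:Mul1,r2:1,r3:Mul2,r4:8
  c15: stall  regs: r0:8,r1:Mul1,r2:1,r3:Mul2,r4:8
  c16: CDB Mul1=153664; issue MUL r2<-Mul1  regs: r0:8,r1:153664,r2:Mul1,r3:Mul2,r4:8
  c17: -  regs: r0:8,r1:153664,r2:Mul1,r3:Mul2,r4:8
  c18: -  regs: r0:8,r1:153664,r2:Mul1,r3:Mul2,r4:8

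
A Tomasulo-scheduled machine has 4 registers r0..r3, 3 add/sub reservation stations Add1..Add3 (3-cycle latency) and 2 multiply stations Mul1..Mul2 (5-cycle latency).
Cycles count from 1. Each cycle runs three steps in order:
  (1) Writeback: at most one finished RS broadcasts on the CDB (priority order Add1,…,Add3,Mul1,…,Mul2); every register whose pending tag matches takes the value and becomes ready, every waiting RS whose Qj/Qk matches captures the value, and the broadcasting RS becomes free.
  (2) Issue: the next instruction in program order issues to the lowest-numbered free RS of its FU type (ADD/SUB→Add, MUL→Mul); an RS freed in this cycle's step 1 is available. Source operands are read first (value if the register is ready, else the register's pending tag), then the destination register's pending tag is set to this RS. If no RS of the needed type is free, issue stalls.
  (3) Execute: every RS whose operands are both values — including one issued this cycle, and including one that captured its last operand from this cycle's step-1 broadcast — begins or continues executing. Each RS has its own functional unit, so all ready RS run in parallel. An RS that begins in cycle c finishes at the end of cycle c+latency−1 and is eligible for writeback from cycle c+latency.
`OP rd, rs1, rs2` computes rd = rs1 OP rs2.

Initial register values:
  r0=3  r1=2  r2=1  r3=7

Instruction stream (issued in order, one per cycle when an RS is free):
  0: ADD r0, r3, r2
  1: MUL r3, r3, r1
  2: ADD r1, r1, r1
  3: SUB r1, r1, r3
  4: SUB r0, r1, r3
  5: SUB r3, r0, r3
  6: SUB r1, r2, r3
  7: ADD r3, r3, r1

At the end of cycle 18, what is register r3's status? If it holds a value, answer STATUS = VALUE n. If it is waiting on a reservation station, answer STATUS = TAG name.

  c1: issue ADD r0<-Add1  regs: r0:Add1,r1:2,r2:1,r3:7
  c2: issue MUL r3<-Mul1  regs: r0:Add1,r1:2,r2:1,r3:Mul1
  c3: issue ADD r1<-Add2  regs: r0:Add1,r1:Add2,r2:1,r3:Mul1
  c4: CDB Add1=8; issue SUB r1<-Add1  regs: r0:8,r1:Add1,r2:1,r3:Mul1
  c5: issue SUB r0<-Add3  regs: r0:Add3,r1:Add1,r2:1,r3:Mul1
  c6: CDB Add2=4; issue SUB r3<-Add2  regs: r0:Add3,r1:Add1,r2:1,r3:Add2
  c7: CDB Mul1=14; stall  regs: r0:Add3,r1:Add1,r2:1,r3:Add2
  c8: stall  regs: r0:Add3,r1:Add1,r2:1,r3:Add2
  c9: stall  regs: r0:Add3,r1:Add1,r2:1,r3:Add2
  c10: CDB Add1=-10; issue SUB r1<-Add1  regs: r0:Add3,r1:Add1,r2:1,r3:Add2
  c11: stall  regs: r0:Add3,r1:Add1,r2:1,r3:Add2
  c12: stall  regs: r0:Add3,r1:Add1,r2:1,r3:Add2
  c13: CDB Add3=-24; issue ADD r3<-Add3  regs: r0:-24,r1:Add1,r2:1,r3:Add3
  c14: -  regs: r0:-24,r1:Add1,r2:1,r3:Add3
  c15: -  regs: r0:-24,r1:Add1,r2:1,r3:Add3
  c16: CDB Add2=-38  regs: r0:-24,r1:Add1,r2:1,r3:Add3
  c17: -  regs: r0:-24,r1:Add1,r2:1,r3:Add3
  c18: -  regs: r0:-24,r1:Add1,r2:1,r3:Add3

STATUS = TAG Add3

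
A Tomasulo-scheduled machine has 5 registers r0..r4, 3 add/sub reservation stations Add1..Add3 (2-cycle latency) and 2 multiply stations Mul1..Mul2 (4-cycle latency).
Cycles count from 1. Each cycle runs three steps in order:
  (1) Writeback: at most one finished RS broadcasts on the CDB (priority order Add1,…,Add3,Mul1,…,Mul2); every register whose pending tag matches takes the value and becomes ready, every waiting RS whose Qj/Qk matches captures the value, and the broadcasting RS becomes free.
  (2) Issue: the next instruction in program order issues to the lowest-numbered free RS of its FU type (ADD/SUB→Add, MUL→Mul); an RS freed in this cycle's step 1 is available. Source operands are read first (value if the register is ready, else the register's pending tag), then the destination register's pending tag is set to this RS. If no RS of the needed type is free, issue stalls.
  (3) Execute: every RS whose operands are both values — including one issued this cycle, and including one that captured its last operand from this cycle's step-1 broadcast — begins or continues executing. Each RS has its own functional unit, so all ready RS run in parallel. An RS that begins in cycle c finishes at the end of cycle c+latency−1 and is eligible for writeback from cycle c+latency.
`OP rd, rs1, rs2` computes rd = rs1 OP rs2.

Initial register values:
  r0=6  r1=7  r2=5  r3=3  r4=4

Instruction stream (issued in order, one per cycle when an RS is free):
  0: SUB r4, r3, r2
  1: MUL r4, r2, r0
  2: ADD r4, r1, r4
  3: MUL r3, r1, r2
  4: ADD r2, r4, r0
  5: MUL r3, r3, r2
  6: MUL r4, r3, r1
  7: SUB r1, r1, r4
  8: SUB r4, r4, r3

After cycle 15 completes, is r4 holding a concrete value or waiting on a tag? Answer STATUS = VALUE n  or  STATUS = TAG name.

c1: issue SUB r4<-Add1 | r0:6,r1:7,r2:5,r3:3,r4:Add1
c2: issue MUL r4<-Mul1 | r0:6,r1:7,r2:5,r3:3,r4:Mul1
c3: CDB Add1=-2; issue ADD r4<-Add1 | r0:6,r1:7,r2:5,r3:3,r4:Add1
c4: issue MUL r3<-Mul2 | r0:6,r1:7,r2:5,r3:Mul2,r4:Add1
c5: issue ADD r2<-Add2 | r0:6,r1:7,r2:Add2,r3:Mul2,r4:Add1
c6: CDB Mul1=30; issue MUL r3<-Mul1 | r0:6,r1:7,r2:Add2,r3:Mul1,r4:Add1
c7: stall | r0:6,r1:7,r2:Add2,r3:Mul1,r4:Add1
c8: CDB Add1=37; stall | r0:6,r1:7,r2:Add2,r3:Mul1,r4:37
c9: CDB Mul2=35; issue MUL r4<-Mul2 | r0:6,r1:7,r2:Add2,r3:Mul1,r4:Mul2
c10: CDB Add2=43; issue SUB r1<-Add1 | r0:6,r1:Add1,r2:43,r3:Mul1,r4:Mul2
c11: issue SUB r4<-Add2 | r0:6,r1:Add1,r2:43,r3:Mul1,r4:Add2
c12: - | r0:6,r1:Add1,r2:43,r3:Mul1,r4:Add2
c13: - | r0:6,r1:Add1,r2:43,r3:Mul1,r4:Add2
c14: CDB Mul1=1505 | r0:6,r1:Add1,r2:43,r3:1505,r4:Add2
c15: - | r0:6,r1:Add1,r2:43,r3:1505,r4:Add2

STATUS = TAG Add2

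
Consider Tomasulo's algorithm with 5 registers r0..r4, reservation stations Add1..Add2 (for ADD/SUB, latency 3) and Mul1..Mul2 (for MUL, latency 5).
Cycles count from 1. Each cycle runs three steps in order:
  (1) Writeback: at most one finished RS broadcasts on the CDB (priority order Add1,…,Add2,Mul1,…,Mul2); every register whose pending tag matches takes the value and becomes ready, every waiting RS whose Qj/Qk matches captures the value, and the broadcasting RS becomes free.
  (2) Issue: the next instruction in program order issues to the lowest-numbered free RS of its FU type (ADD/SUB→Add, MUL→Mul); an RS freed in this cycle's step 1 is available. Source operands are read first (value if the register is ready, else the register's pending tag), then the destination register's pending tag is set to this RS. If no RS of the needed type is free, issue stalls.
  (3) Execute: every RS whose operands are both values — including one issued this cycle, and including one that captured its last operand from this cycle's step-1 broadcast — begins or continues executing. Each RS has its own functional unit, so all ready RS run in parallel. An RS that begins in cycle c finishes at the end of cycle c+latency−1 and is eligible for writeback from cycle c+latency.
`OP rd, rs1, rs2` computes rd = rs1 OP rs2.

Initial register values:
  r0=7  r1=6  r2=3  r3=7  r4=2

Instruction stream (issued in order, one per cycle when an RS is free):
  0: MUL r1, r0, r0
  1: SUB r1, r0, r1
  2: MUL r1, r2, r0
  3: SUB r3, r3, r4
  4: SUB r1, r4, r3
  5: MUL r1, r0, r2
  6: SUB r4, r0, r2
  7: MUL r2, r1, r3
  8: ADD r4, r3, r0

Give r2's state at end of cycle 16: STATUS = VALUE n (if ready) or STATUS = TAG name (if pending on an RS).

STATUS = TAG Mul2

c1: issue MUL r1<-Mul1 | r0:7,r1:Mul1,r2:3,r3:7,r4:2
c2: issue SUB r1<-Add1 | r0:7,r1:Add1,r2:3,r3:7,r4:2
c3: issue MUL r1<-Mul2 | r0:7,r1:Mul2,r2:3,r3:7,r4:2
c4: issue SUB r3<-Add2 | r0:7,r1:Mul2,r2:3,r3:Add2,r4:2
c5: stall | r0:7,r1:Mul2,r2:3,r3:Add2,r4:2
c6: CDB Mul1=49; stall | r0:7,r1:Mul2,r2:3,r3:Add2,r4:2
c7: CDB Add2=5; issue SUB r1<-Add2 | r0:7,r1:Add2,r2:3,r3:5,r4:2
c8: CDB Mul2=21; issue MUL r1<-Mul1 | r0:7,r1:Mul1,r2:3,r3:5,r4:2
c9: CDB Add1=-42; issue SUB r4<-Add1 | r0:7,r1:Mul1,r2:3,r3:5,r4:Add1
c10: CDB Add2=-3; issue MUL r2<-Mul2 | r0:7,r1:Mul1,r2:Mul2,r3:5,r4:Add1
c11: issue ADD r4<-Add2 | r0:7,r1:Mul1,r2:Mul2,r3:5,r4:Add2
c12: CDB Add1=4 | r0:7,r1:Mul1,r2:Mul2,r3:5,r4:Add2
c13: CDB Mul1=21 | r0:7,r1:21,r2:Mul2,r3:5,r4:Add2
c14: CDB Add2=12 | r0:7,r1:21,r2:Mul2,r3:5,r4:12
c15: - | r0:7,r1:21,r2:Mul2,r3:5,r4:12
c16: - | r0:7,r1:21,r2:Mul2,r3:5,r4:12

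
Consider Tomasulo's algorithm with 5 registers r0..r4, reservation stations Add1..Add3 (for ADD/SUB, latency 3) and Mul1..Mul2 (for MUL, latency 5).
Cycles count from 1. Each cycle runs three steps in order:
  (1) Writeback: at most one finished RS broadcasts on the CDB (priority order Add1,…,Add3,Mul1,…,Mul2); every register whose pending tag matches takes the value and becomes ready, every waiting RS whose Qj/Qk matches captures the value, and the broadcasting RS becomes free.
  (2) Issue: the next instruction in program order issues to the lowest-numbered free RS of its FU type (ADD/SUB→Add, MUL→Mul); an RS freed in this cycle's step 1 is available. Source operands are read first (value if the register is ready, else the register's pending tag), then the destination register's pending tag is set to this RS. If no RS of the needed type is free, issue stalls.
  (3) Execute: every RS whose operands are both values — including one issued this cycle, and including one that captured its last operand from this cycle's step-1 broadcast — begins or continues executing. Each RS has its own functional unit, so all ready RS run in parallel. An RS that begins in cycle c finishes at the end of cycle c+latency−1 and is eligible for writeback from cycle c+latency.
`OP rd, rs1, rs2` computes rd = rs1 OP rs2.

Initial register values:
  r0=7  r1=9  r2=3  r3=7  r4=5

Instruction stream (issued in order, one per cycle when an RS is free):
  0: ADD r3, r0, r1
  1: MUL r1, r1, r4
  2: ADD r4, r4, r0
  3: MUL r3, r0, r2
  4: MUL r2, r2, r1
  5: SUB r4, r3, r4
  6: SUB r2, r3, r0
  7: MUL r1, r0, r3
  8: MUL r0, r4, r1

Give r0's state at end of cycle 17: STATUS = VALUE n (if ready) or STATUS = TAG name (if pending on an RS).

STATUS = TAG Mul1

cycle 1: issue ADD r3<-Add1 // r0:7,r1:9,r2:3,r3:Add1,r4:5
cycle 2: issue MUL r1<-Mul1 // r0:7,r1:Mul1,r2:3,r3:Add1,r4:5
cycle 3: issue ADD r4<-Add2 // r0:7,r1:Mul1,r2:3,r3:Add1,r4:Add2
cycle 4: CDB Add1=16; issue MUL r3<-Mul2 // r0:7,r1:Mul1,r2:3,r3:Mul2,r4:Add2
cycle 5: stall // r0:7,r1:Mul1,r2:3,r3:Mul2,r4:Add2
cycle 6: CDB Add2=12; stall // r0:7,r1:Mul1,r2:3,r3:Mul2,r4:12
cycle 7: CDB Mul1=45; issue MUL r2<-Mul1 // r0:7,r1:45,r2:Mul1,r3:Mul2,r4:12
cycle 8: issue SUB r4<-Add1 // r0:7,r1:45,r2:Mul1,r3:Mul2,r4:Add1
cycle 9: CDB Mul2=21; issue SUB r2<-Add2 // r0:7,r1:45,r2:Add2,r3:21,r4:Add1
cycle 10: issue MUL r1<-Mul2 // r0:7,r1:Mul2,r2:Add2,r3:21,r4:Add1
cycle 11: stall // r0:7,r1:Mul2,r2:Add2,r3:21,r4:Add1
cycle 12: CDB Add1=9; stall // r0:7,r1:Mul2,r2:Add2,r3:21,r4:9
cycle 13: CDB Add2=14; stall // r0:7,r1:Mul2,r2:14,r3:21,r4:9
cycle 14: CDB Mul1=135; issue MUL r0<-Mul1 // r0:Mul1,r1:Mul2,r2:14,r3:21,r4:9
cycle 15: CDB Mul2=147 // r0:Mul1,r1:147,r2:14,r3:21,r4:9
cycle 16: - // r0:Mul1,r1:147,r2:14,r3:21,r4:9
cycle 17: - // r0:Mul1,r1:147,r2:14,r3:21,r4:9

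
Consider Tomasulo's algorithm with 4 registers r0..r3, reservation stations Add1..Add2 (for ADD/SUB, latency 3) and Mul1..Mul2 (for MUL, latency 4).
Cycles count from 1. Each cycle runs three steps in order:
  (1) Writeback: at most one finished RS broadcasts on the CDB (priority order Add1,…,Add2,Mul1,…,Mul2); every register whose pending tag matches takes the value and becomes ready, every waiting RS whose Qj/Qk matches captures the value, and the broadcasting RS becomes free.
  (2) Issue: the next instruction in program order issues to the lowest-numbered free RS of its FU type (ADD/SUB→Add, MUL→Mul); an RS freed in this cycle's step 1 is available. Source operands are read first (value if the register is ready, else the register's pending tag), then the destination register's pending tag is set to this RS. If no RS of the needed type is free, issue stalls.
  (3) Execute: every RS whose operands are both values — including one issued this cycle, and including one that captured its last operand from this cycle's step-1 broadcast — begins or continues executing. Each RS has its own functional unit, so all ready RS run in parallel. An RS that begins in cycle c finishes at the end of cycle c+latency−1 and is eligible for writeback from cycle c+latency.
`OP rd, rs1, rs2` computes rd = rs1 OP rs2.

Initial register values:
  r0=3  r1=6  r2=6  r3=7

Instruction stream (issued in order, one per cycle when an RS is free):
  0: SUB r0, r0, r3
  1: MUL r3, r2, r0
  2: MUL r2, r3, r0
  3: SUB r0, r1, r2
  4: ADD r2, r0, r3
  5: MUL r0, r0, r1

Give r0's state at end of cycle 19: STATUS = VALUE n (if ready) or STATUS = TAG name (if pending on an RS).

cycle 1: issue SUB r0<-Add1 // r0:Add1,r1:6,r2:6,r3:7
cycle 2: issue MUL r3<-Mul1 // r0:Add1,r1:6,r2:6,r3:Mul1
cycle 3: issue MUL r2<-Mul2 // r0:Add1,r1:6,r2:Mul2,r3:Mul1
cycle 4: CDB Add1=-4; issue SUB r0<-Add1 // r0:Add1,r1:6,r2:Mul2,r3:Mul1
cycle 5: issue ADD r2<-Add2 // r0:Add1,r1:6,r2:Add2,r3:Mul1
cycle 6: stall // r0:Add1,r1:6,r2:Add2,r3:Mul1
cycle 7: stall // r0:Add1,r1:6,r2:Add2,r3:Mul1
cycle 8: CDB Mul1=-24; issue MUL r0<-Mul1 // r0:Mul1,r1:6,r2:Add2,r3:-24
cycle 9: - // r0:Mul1,r1:6,r2:Add2,r3:-24
cycle 10: - // r0:Mul1,r1:6,r2:Add2,r3:-24
cycle 11: - // r0:Mul1,r1:6,r2:Add2,r3:-24
cycle 12: CDB Mul2=96 // r0:Mul1,r1:6,r2:Add2,r3:-24
cycle 13: - // r0:Mul1,r1:6,r2:Add2,r3:-24
cycle 14: - // r0:Mul1,r1:6,r2:Add2,r3:-24
cycle 15: CDB Add1=-90 // r0:Mul1,r1:6,r2:Add2,r3:-24
cycle 16: - // r0:Mul1,r1:6,r2:Add2,r3:-24
cycle 17: - // r0:Mul1,r1:6,r2:Add2,r3:-24
cycle 18: CDB Add2=-114 // r0:Mul1,r1:6,r2:-114,r3:-24
cycle 19: CDB Mul1=-540 // r0:-540,r1:6,r2:-114,r3:-24

STATUS = VALUE -540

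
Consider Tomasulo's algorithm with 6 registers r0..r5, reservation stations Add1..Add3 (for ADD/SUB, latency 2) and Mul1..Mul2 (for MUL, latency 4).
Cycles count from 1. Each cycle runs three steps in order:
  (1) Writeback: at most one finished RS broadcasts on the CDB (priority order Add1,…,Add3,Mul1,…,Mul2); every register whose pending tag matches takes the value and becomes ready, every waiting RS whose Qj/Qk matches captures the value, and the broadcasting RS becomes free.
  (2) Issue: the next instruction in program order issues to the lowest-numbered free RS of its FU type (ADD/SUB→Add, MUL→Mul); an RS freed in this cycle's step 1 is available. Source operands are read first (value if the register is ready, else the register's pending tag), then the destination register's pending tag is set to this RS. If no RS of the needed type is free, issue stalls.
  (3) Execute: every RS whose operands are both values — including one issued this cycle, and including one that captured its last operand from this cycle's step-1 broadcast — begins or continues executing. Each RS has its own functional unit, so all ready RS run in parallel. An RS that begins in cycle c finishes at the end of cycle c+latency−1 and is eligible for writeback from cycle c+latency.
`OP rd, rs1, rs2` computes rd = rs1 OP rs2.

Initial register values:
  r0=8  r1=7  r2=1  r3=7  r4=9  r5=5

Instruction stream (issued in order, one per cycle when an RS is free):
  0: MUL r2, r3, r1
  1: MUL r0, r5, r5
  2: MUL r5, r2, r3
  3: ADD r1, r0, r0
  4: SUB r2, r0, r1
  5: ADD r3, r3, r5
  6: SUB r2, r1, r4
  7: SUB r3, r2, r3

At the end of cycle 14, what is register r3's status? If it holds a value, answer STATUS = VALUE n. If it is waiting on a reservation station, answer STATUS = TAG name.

STATUS = VALUE -309

  c1: issue MUL r2<-Mul1  regs: r0:8,r1:7,r2:Mul1,r3:7,r4:9,r5:5
  c2: issue MUL r0<-Mul2  regs: r0:Mul2,r1:7,r2:Mul1,r3:7,r4:9,r5:5
  c3: stall  regs: r0:Mul2,r1:7,r2:Mul1,r3:7,r4:9,r5:5
  c4: stall  regs: r0:Mul2,r1:7,r2:Mul1,r3:7,r4:9,r5:5
  c5: CDB Mul1=49; issue MUL r5<-Mul1  regs: r0:Mul2,r1:7,r2:49,r3:7,r4:9,r5:Mul1
  c6: CDB Mul2=25; issue ADD r1<-Add1  regs: r0:25,r1:Add1,r2:49,r3:7,r4:9,r5:Mul1
  c7: issue SUB r2<-Add2  regs: r0:25,r1:Add1,r2:Add2,r3:7,r4:9,r5:Mul1
  c8: CDB Add1=50; issue ADD r3<-Add1  regs: r0:25,r1:50,r2:Add2,r3:Add1,r4:9,r5:Mul1
  c9: CDB Mul1=343; issue SUB r2<-Add3  regs: r0:25,r1:50,r2:Add3,r3:Add1,r4:9,r5:343
  c10: CDB Add2=-25; issue SUB r3<-Add2  regs: r0:25,r1:50,r2:Add3,r3:Add2,r4:9,r5:343
  c11: CDB Add1=350  regs: r0:25,r1:50,r2:Add3,r3:Add2,r4:9,r5:343
  c12: CDB Add3=41  regs: r0:25,r1:50,r2:41,r3:Add2,r4:9,r5:343
  c13: -  regs: r0:25,r1:50,r2:41,r3:Add2,r4:9,r5:343
  c14: CDB Add2=-309  regs: r0:25,r1:50,r2:41,r3:-309,r4:9,r5:343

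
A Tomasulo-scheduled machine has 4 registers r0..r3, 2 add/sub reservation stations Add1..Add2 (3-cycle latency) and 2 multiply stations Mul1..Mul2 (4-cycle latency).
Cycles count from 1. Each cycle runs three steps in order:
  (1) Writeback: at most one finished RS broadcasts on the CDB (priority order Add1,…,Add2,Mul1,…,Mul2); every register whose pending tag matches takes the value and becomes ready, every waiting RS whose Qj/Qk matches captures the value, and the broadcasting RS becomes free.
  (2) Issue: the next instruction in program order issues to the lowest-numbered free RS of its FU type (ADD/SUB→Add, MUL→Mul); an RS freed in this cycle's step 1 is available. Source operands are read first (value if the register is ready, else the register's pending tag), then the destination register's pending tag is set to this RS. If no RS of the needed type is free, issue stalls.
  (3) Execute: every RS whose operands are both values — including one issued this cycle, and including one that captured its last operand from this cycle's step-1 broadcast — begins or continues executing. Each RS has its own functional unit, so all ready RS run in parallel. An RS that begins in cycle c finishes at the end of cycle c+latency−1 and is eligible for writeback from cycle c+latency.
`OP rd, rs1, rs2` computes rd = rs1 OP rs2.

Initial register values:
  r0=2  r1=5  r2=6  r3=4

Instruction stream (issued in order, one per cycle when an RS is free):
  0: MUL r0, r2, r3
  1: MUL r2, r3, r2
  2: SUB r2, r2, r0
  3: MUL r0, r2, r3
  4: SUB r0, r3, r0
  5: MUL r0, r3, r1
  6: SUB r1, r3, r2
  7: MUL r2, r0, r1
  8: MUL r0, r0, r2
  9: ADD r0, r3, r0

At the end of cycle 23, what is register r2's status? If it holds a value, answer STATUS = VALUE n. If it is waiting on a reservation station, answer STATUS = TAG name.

  c1: issue MUL r0<-Mul1  regs: r0:Mul1,r1:5,r2:6,r3:4
  c2: issue MUL r2<-Mul2  regs: r0:Mul1,r1:5,r2:Mul2,r3:4
  c3: issue SUB r2<-Add1  regs: r0:Mul1,r1:5,r2:Add1,r3:4
  c4: stall  regs: r0:Mul1,r1:5,r2:Add1,r3:4
  c5: CDB Mul1=24; issue MUL r0<-Mul1  regs: r0:Mul1,r1:5,r2:Add1,r3:4
  c6: CDB Mul2=24; issue SUB r0<-Add2  regs: r0:Add2,r1:5,r2:Add1,r3:4
  c7: issue MUL r0<-Mul2  regs: r0:Mul2,r1:5,r2:Add1,r3:4
  c8: stall  regs: r0:Mul2,r1:5,r2:Add1,r3:4
  c9: CDB Add1=0; issue SUB r1<-Add1  regs: r0:Mul2,r1:Add1,r2:0,r3:4
  c10: stall  regs: r0:Mul2,r1:Add1,r2:0,r3:4
  c11: CDB Mul2=20; issue MUL r2<-Mul2  regs: r0:20,r1:Add1,r2:Mul2,r3:4
  c12: CDB Add1=4; stall  regs: r0:20,r1:4,r2:Mul2,r3:4
  c13: CDB Mul1=0; issue MUL r0<-Mul1  regs: r0:Mul1,r1:4,r2:Mul2,r3:4
  c14: issue ADD r0<-Add1  regs: r0:Add1,r1:4,r2:Mul2,r3:4
  c15: -  regs: r0:Add1,r1:4,r2:Mul2,r3:4
  c16: CDB Add2=4  regs: r0:Add1,r1:4,r2:Mul2,r3:4
  c17: CDB Mul2=80  regs: r0:Add1,r1:4,r2:80,r3:4
  c18: -  regs: r0:Add1,r1:4,r2:80,r3:4
  c19: -  regs: r0:Add1,r1:4,r2:80,r3:4
  c20: -  regs: r0:Add1,r1:4,r2:80,r3:4
  c21: CDB Mul1=1600  regs: r0:Add1,r1:4,r2:80,r3:4
  c22: -  regs: r0:Add1,r1:4,r2:80,r3:4
  c23: -  regs: r0:Add1,r1:4,r2:80,r3:4

STATUS = VALUE 80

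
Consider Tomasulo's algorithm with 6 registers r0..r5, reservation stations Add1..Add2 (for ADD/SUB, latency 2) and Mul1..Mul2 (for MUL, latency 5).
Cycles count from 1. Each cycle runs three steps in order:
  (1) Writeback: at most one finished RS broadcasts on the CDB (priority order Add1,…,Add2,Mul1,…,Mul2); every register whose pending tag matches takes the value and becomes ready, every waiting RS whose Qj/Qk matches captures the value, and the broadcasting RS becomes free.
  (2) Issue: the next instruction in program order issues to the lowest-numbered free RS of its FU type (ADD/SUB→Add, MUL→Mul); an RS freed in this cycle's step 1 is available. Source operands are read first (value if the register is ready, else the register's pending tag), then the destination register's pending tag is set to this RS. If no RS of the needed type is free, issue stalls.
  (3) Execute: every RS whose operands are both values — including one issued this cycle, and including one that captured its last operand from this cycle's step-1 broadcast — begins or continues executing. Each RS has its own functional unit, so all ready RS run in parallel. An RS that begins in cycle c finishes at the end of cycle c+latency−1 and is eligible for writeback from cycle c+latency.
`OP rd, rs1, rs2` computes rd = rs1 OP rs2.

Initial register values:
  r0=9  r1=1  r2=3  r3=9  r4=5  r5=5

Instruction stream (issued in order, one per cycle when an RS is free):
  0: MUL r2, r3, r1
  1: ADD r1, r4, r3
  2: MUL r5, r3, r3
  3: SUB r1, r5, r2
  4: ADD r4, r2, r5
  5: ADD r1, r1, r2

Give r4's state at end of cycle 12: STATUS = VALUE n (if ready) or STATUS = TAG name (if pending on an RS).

  c1: issue MUL r2<-Mul1  regs: r0:9,r1:1,r2:Mul1,r3:9,r4:5,r5:5
  c2: issue ADD r1<-Add1  regs: r0:9,r1:Add1,r2:Mul1,r3:9,r4:5,r5:5
  c3: issue MUL r5<-Mul2  regs: r0:9,r1:Add1,r2:Mul1,r3:9,r4:5,r5:Mul2
  c4: CDB Add1=14; issue SUB r1<-Add1  regs: r0:9,r1:Add1,r2:Mul1,r3:9,r4:5,r5:Mul2
  c5: issue ADD r4<-Add2  regs: r0:9,r1:Add1,r2:Mul1,r3:9,r4:Add2,r5:Mul2
  c6: CDB Mul1=9; stall  regs: r0:9,r1:Add1,r2:9,r3:9,r4:Add2,r5:Mul2
  c7: stall  regs: r0:9,r1:Add1,r2:9,r3:9,r4:Add2,r5:Mul2
  c8: CDB Mul2=81; stall  regs: r0:9,r1:Add1,r2:9,r3:9,r4:Add2,r5:81
  c9: stall  regs: r0:9,r1:Add1,r2:9,r3:9,r4:Add2,r5:81
  c10: CDB Add1=72; issue ADD r1<-Add1  regs: r0:9,r1:Add1,r2:9,r3:9,r4:Add2,r5:81
  c11: CDB Add2=90  regs: r0:9,r1:Add1,r2:9,r3:9,r4:90,r5:81
  c12: CDB Add1=81  regs: r0:9,r1:81,r2:9,r3:9,r4:90,r5:81

STATUS = VALUE 90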